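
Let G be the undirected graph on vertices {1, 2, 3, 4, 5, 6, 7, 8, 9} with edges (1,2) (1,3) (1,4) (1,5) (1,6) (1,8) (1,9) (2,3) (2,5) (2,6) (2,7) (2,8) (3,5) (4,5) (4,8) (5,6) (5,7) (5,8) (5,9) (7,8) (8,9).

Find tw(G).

A width-3 tree decomposition is:
Bags: B1 = {1, 2, 5, 8}  B2 = {1, 2, 3, 5}  B3 = {1, 4, 5, 8}  B4 = {1, 2, 5, 6}  B5 = {1, 5, 8, 9}  B6 = {2, 5, 7, 8}
Tree: B1–B2, B1–B3, B1–B4, B1–B5, B1–B6
Each bag holds 4 vertices, so the decomposition has width 3, which upper-bounds the treewidth. On the other hand G contains the 4-clique {1, 5, 8, 9}. A clique must lie in a single bag of any decomposition, so no decomposition can have width below 3. Hence tw(G) = 3 exactly.

3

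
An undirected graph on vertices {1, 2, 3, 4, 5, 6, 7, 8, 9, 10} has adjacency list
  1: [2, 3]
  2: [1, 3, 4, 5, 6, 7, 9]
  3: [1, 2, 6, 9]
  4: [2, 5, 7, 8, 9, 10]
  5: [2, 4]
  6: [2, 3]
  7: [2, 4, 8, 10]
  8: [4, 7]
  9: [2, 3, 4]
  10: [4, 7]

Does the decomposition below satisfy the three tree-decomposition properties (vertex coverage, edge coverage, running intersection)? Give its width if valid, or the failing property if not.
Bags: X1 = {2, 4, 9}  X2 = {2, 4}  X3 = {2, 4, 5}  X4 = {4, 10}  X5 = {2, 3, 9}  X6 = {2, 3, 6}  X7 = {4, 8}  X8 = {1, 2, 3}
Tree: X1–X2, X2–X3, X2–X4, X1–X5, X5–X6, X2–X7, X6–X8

A tree decomposition must satisfy three properties: every vertex lies in some bag; for every edge, both endpoints lie together in some bag; and for every vertex, the bags containing it form a connected subtree. Here vertex 7 appears in no bag, so the decomposition is invalid.

No — vertex 7 appears in no bag.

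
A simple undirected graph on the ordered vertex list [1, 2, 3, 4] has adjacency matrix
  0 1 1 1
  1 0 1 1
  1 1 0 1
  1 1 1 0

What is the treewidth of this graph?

3

A width-3 tree decomposition is:
Bags: B1 = {1, 2, 3, 4}
Tree: (single bag)
With just one bag of size 4, the width is 4 − 1 = 3, so tw(G) ≤ 3. Conversely, {1, 2, 3, 4} is a clique of size 4, and the vertices of any clique must share a bag in every tree decomposition; so some bag has ≥ 4 vertices and tw(G) ≥ 3. Therefore the treewidth is 3.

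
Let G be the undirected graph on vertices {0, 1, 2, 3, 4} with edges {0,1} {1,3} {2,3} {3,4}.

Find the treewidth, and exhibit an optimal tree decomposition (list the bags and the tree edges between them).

Each bag holds 2 vertices, so the decomposition has width 1, which upper-bounds the treewidth. Any graph with an edge has treewidth ≥ 1, and G has the edge 1–3. Therefore the treewidth is 1.

Treewidth 1.
Bags: B1 = {1, 3}  B2 = {0, 1}  B3 = {3, 4}  B4 = {2, 3}
Tree: B1–B2, B1–B3, B1–B4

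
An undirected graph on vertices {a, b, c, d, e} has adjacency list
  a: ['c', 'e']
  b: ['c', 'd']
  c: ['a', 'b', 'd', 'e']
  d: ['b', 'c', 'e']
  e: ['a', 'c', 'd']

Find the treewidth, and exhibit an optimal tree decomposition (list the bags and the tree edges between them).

Treewidth 2.
One such decomposition:
Bags: B1 = {b, c, d}  B2 = {c, d, e}  B3 = {a, c, e}
Tree: B1–B2, B2–B3

The largest bag has 3 vertices, giving width 2; this decomposition certifies tw(G) ≤ 2. For the lower bound, the 3 vertices {c, d, e} are pairwise adjacent, and any tree decomposition puts a clique entirely inside one bag — forcing width ≥ 2. Combining the bounds, tw(G) = 2.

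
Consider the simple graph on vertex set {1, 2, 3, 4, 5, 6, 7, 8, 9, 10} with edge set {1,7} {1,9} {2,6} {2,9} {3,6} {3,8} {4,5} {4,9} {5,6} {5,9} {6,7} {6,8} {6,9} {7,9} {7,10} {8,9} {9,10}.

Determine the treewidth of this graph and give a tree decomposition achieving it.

Treewidth 2.
Bags: B1 = {7, 9, 10}  B2 = {1, 7, 9}  B3 = {6, 7, 9}  B4 = {2, 6, 9}  B5 = {6, 8, 9}  B6 = {3, 6, 8}  B7 = {5, 6, 9}  B8 = {4, 5, 9}
Tree: B1–B2, B1–B3, B3–B4, B3–B5, B5–B6, B4–B7, B7–B8

Every bag has size at most 3, so the width is 3 − 1 = 2 and tw(G) ≤ 2. On the other hand G contains the 3-clique {1, 7, 9}. A clique must lie in a single bag of any decomposition, so no decomposition can have width below 2. Therefore the treewidth is 2.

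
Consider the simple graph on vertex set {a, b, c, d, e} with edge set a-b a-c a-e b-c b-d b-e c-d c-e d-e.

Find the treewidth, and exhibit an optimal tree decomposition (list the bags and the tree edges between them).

The largest bag has 4 vertices, giving width 3; this decomposition certifies tw(G) ≤ 3. On the other hand G contains the 4-clique {b, c, d, e}. A clique must lie in a single bag of any decomposition, so no decomposition can have width below 3. The upper and lower bounds meet at 3, so that is the treewidth.

Treewidth 3.
One optimal decomposition is:
Bags: B1 = {a, b, c, e}  B2 = {b, c, d, e}
Tree: B1–B2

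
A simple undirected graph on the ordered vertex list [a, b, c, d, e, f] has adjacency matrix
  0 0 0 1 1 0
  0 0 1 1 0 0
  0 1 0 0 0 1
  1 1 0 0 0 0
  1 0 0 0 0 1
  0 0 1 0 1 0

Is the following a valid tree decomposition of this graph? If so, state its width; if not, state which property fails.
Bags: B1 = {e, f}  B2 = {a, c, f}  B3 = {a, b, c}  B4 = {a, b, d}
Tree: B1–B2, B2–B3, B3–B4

A tree decomposition must satisfy three properties: every vertex lies in some bag; for every edge, both endpoints lie together in some bag; and for every vertex, the bags containing it form a connected subtree. Here edge (a,e) lies in no bag, so the decomposition is invalid.

No — edge (a,e) lies in no bag.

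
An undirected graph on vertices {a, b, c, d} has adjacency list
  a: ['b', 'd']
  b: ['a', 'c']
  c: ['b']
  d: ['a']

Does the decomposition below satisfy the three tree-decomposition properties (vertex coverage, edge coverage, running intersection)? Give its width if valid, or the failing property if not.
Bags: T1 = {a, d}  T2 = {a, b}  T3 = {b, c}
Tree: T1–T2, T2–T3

Yes; width 1.

Every vertex of G appears in some bag (union = {a, b, c, d}); every edge is covered by a bag; and for each vertex v the set of bags containing v is connected in the bag tree. The decomposition is therefore valid. The largest bag has 2 vertices, so the width is 1.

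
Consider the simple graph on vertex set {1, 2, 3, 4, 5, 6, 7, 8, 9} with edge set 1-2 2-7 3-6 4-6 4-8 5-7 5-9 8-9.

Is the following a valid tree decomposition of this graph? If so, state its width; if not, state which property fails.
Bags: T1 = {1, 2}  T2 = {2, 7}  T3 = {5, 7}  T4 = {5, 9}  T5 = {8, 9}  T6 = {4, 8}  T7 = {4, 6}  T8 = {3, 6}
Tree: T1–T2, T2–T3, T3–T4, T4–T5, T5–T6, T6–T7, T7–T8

Yes; width 1.

Vertex coverage: the bags together contain {1, 2, 3, 4, 5, 6, 7, 8, 9}, the full vertex set. Edge coverage: each edge of G has both endpoints in at least one bag. Running intersection: for every vertex, the bags containing it form a connected subtree. All three properties hold, so this is a valid tree decomposition of width max|bag| − 1 = 1, and hence tw(G) ≤ 1.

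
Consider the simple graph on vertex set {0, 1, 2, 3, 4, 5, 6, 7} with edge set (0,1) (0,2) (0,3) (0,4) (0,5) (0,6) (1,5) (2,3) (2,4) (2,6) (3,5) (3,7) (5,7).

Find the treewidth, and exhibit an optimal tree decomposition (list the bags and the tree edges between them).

Every bag has size at most 3, so the width is 3 − 1 = 2 and tw(G) ≤ 2. On the other hand G contains the 3-clique {0, 1, 5}. A clique must lie in a single bag of any decomposition, so no decomposition can have width below 2. Hence tw(G) = 2 exactly.

Treewidth 2.
One such decomposition:
Bags: B1 = {0, 1, 5}  B2 = {0, 3, 5}  B3 = {0, 2, 3}  B4 = {0, 2, 6}  B5 = {0, 2, 4}  B6 = {3, 5, 7}
Tree: B1–B2, B2–B3, B3–B4, B3–B5, B2–B6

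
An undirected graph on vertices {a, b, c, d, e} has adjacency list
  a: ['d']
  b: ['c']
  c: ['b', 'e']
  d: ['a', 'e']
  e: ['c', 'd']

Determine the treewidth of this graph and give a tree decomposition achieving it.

Treewidth 1.
Bags: B1 = {b, c}  B2 = {c, e}  B3 = {d, e}  B4 = {a, d}
Tree: B1–B2, B2–B3, B3–B4

Each bag holds 2 vertices, so the decomposition has width 1, which upper-bounds the treewidth. Since G has at least one edge (e.g. b–c), it is not an edgeless graph, so tw(G) ≥ 1. Combining the bounds, tw(G) = 1.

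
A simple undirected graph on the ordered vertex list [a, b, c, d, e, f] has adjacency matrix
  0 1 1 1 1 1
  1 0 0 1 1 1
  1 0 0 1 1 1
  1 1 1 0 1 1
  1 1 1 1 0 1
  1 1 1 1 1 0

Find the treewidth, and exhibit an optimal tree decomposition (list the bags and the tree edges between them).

Treewidth 4.
Bags: B1 = {a, b, d, e, f}  B2 = {a, c, d, e, f}
Tree: B1–B2

Each bag holds 5 vertices, so the decomposition has width 4, which upper-bounds the treewidth. On the other hand G contains the 5-clique {a, c, d, e, f}. A clique must lie in a single bag of any decomposition, so no decomposition can have width below 4. Therefore the treewidth is 4.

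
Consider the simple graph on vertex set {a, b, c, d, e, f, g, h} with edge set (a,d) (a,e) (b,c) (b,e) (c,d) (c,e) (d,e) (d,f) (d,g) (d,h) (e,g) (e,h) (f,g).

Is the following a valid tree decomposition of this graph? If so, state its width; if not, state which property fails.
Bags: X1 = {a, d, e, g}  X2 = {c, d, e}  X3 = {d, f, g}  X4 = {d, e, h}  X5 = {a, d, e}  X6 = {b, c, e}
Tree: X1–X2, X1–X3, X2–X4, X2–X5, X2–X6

A tree decomposition must satisfy three properties: every vertex lies in some bag; for every edge, both endpoints lie together in some bag; and for every vertex, the bags containing it form a connected subtree. Here bags containing vertex a are not connected in the tree, so the decomposition is invalid.

No — bags containing vertex a are not connected in the tree.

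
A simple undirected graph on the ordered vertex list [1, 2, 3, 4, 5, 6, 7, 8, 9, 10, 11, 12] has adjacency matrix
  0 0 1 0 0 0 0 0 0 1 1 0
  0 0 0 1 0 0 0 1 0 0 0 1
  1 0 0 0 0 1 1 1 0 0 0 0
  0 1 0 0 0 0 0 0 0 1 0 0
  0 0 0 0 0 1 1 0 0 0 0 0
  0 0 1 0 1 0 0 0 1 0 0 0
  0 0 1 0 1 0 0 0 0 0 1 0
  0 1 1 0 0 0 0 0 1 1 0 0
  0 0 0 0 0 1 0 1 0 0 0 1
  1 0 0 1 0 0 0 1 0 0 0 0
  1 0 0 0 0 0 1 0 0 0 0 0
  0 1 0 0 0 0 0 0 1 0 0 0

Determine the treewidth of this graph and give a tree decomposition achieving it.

Treewidth 3.
One such decomposition:
Bags: B1 = {2, 4, 9, 12}  B2 = {2, 4, 8, 9}  B3 = {4, 8, 9, 10}  B4 = {6, 8, 9, 10}  B5 = {3, 6, 8, 10}  B6 = {1, 3, 6, 10}  B7 = {1, 3, 5, 6}  B8 = {1, 3, 5, 7}  B9 = {1, 5, 7, 11}
Tree: B1–B2, B2–B3, B3–B4, B4–B5, B5–B6, B6–B7, B7–B8, B8–B9

Each bag holds 4 vertices, so the decomposition has width 3, which upper-bounds the treewidth. For the lower bound: the 4 vertex sets {2,4,12}, {9}, {8}, {1,3,6,10} are disjoint, each induces a connected subgraph, and every pair is joined by at least one edge of G. Contracting each set to a single vertex therefore yields K_{4} as a minor, and since treewidth is minor-monotone, tw(G) ≥ tw(K_{4}) = 3. The upper and lower bounds meet at 3, so that is the treewidth.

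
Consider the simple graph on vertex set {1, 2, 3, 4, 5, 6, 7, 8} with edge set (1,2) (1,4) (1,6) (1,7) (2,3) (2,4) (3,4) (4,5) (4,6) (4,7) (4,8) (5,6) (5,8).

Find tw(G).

2

A width-2 tree decomposition is:
Bags: B1 = {1, 4, 6}  B2 = {1, 2, 4}  B3 = {4, 5, 6}  B4 = {4, 5, 8}  B5 = {1, 4, 7}  B6 = {2, 3, 4}
Tree: B1–B2, B1–B3, B3–B4, B2–B5, B2–B6
The largest bag has 3 vertices, giving width 2; this decomposition certifies tw(G) ≤ 2. For the lower bound, the 3 vertices {4, 5, 8} are pairwise adjacent, and any tree decomposition puts a clique entirely inside one bag — forcing width ≥ 2. Therefore the treewidth is 2.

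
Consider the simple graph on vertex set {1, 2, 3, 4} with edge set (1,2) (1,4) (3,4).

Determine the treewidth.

1

A width-1 tree decomposition is:
Bags: B1 = {1, 2}  B2 = {1, 4}  B3 = {3, 4}
Tree: B1–B2, B2–B3
Every bag has size at most 2, so the width is 2 − 1 = 1 and tw(G) ≤ 1. Any graph with an edge has treewidth ≥ 1, and G has the edge 2–1. Hence tw(G) = 1 exactly.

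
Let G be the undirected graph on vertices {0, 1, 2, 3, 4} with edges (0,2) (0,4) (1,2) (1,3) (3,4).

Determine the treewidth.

2

A width-2 tree decomposition is:
Bags: B1 = {0, 1, 2}  B2 = {0, 1, 4}  B3 = {1, 3, 4}
Tree: B1–B2, B2–B3
Every bag has size at most 3, so the width is 3 − 1 = 2 and tw(G) ≤ 2. Since 1–2–0–4–3–1 is a cycle in G, G is not acyclic. Forests are exactly the graphs of treewidth ≤ 1, so tw(G) ≥ 2. Hence tw(G) = 2 exactly.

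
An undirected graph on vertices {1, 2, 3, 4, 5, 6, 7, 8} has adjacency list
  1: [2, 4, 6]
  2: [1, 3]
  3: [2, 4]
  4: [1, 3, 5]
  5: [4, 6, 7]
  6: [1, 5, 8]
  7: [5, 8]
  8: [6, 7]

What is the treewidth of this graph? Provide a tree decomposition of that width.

The largest bag has 3 vertices, giving width 2; this decomposition certifies tw(G) ≤ 2. Since 3–2–1–4–3 is a cycle in G, G is not acyclic. Forests are exactly the graphs of treewidth ≤ 1, so tw(G) ≥ 2. The upper and lower bounds meet at 2, so that is the treewidth.

Treewidth 2.
Bags: B1 = {2, 3, 4}  B2 = {1, 2, 4}  B3 = {1, 4, 5}  B4 = {1, 5, 6}  B5 = {5, 6, 7}  B6 = {6, 7, 8}
Tree: B1–B2, B2–B3, B3–B4, B4–B5, B5–B6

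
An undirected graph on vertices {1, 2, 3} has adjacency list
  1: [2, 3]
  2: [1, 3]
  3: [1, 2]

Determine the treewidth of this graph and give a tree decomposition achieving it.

Treewidth 2.
One optimal decomposition is:
Bags: B1 = {1, 2, 3}
Tree: (single bag)

With just one bag of size 3, the width is 3 − 1 = 2, so tw(G) ≤ 2. Conversely, {1, 2, 3} is a clique of size 3, and the vertices of any clique must share a bag in every tree decomposition; so some bag has ≥ 3 vertices and tw(G) ≥ 2. Therefore the treewidth is 2.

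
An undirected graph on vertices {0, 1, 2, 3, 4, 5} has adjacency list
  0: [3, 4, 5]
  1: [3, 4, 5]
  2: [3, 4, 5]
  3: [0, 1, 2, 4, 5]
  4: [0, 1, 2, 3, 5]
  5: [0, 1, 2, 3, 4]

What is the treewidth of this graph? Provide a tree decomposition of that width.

Every bag has size at most 4, so the width is 4 − 1 = 3 and tw(G) ≤ 3. For the lower bound, the 4 vertices {0, 3, 4, 5} are pairwise adjacent, and any tree decomposition puts a clique entirely inside one bag — forcing width ≥ 3. Hence tw(G) = 3 exactly.

Treewidth 3.
One optimal decomposition is:
Bags: B1 = {0, 3, 4, 5}  B2 = {2, 3, 4, 5}  B3 = {1, 3, 4, 5}
Tree: B1–B2, B2–B3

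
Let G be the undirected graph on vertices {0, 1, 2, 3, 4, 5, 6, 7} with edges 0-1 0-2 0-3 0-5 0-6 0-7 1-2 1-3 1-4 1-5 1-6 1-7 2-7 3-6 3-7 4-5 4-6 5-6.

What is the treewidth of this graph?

3

A width-3 tree decomposition is:
Bags: B1 = {1, 4, 5, 6}  B2 = {0, 1, 5, 6}  B3 = {0, 1, 3, 6}  B4 = {0, 1, 3, 7}  B5 = {0, 1, 2, 7}
Tree: B1–B2, B2–B3, B3–B4, B4–B5
Every bag has size at most 4, so the width is 4 − 1 = 3 and tw(G) ≤ 3. For the lower bound, the 4 vertices {0, 1, 2, 7} are pairwise adjacent, and any tree decomposition puts a clique entirely inside one bag — forcing width ≥ 3. Combining the bounds, tw(G) = 3.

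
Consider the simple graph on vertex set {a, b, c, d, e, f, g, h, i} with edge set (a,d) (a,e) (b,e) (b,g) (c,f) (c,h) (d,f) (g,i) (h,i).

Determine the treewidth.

A width-2 tree decomposition is:
Bags: B1 = {c, h, i}  B2 = {c, f, i}  B3 = {d, f, i}  B4 = {a, d, i}  B5 = {a, e, i}  B6 = {b, e, i}  B7 = {b, g, i}
Tree: B1–B2, B2–B3, B3–B4, B4–B5, B5–B6, B6–B7
The largest bag has 3 vertices, giving width 2; this decomposition certifies tw(G) ≤ 2. Since i–h–c–f–d–a–e–b–g–i is a cycle in G, G is not acyclic. Forests are exactly the graphs of treewidth ≤ 1, so tw(G) ≥ 2. Therefore the treewidth is 2.

2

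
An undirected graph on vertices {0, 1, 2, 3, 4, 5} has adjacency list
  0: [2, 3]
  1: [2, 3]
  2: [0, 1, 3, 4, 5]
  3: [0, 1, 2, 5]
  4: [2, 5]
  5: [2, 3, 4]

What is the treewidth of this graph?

A width-2 tree decomposition is:
Bags: B1 = {2, 4, 5}  B2 = {2, 3, 5}  B3 = {1, 2, 3}  B4 = {0, 2, 3}
Tree: B1–B2, B2–B3, B2–B4
The largest bag has 3 vertices, giving width 2; this decomposition certifies tw(G) ≤ 2. Conversely, {0, 2, 3} is a clique of size 3, and the vertices of any clique must share a bag in every tree decomposition; so some bag has ≥ 3 vertices and tw(G) ≥ 2. The upper and lower bounds meet at 2, so that is the treewidth.

2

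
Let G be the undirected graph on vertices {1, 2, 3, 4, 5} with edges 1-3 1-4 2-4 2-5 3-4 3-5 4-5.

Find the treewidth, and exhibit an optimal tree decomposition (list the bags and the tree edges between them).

Treewidth 2.
One optimal decomposition is:
Bags: B1 = {2, 4, 5}  B2 = {3, 4, 5}  B3 = {1, 3, 4}
Tree: B1–B2, B2–B3

Every bag has size at most 3, so the width is 3 − 1 = 2 and tw(G) ≤ 2. On the other hand G contains the 3-clique {2, 4, 5}. A clique must lie in a single bag of any decomposition, so no decomposition can have width below 2. Therefore the treewidth is 2.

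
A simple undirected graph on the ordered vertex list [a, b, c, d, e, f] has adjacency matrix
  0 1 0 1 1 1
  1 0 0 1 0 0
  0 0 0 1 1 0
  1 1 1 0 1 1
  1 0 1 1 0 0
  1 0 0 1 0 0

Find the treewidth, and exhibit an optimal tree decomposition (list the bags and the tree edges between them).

The largest bag has 3 vertices, giving width 2; this decomposition certifies tw(G) ≤ 2. For the lower bound, the 3 vertices {c, d, e} are pairwise adjacent, and any tree decomposition puts a clique entirely inside one bag — forcing width ≥ 2. Therefore the treewidth is 2.

Treewidth 2.
Bags: B1 = {a, d, e}  B2 = {c, d, e}  B3 = {a, d, f}  B4 = {a, b, d}
Tree: B1–B2, B1–B3, B1–B4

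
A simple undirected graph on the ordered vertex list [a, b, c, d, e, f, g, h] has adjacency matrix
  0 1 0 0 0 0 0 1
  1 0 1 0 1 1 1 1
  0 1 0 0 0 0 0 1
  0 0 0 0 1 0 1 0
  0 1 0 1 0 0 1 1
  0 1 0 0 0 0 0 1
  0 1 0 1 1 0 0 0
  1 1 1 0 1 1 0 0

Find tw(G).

2

A width-2 tree decomposition is:
Bags: B1 = {b, e, h}  B2 = {a, b, h}  B3 = {b, e, g}  B4 = {b, c, h}  B5 = {b, f, h}  B6 = {d, e, g}
Tree: B1–B2, B1–B3, B2–B4, B1–B5, B3–B6
Each bag holds 3 vertices, so the decomposition has width 2, which upper-bounds the treewidth. On the other hand G contains the 3-clique {d, e, g}. A clique must lie in a single bag of any decomposition, so no decomposition can have width below 2. Hence tw(G) = 2 exactly.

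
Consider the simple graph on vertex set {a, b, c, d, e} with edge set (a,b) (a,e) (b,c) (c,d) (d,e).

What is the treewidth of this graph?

2

A width-2 tree decomposition is:
Bags: B1 = {a, b, e}  B2 = {b, d, e}  B3 = {b, c, d}
Tree: B1–B2, B2–B3
Every bag has size at most 3, so the width is 3 − 1 = 2 and tw(G) ≤ 2. Since b–a–e–d–c–b is a cycle in G, G is not acyclic. Forests are exactly the graphs of treewidth ≤ 1, so tw(G) ≥ 2. Hence tw(G) = 2 exactly.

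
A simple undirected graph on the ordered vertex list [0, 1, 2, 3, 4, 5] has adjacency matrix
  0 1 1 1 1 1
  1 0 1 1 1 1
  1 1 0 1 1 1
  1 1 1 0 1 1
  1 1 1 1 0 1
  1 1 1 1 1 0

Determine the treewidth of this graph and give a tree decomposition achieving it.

Treewidth 5.
One optimal decomposition is:
Bags: B1 = {0, 1, 2, 3, 4, 5}
Tree: (single bag)

A single bag containing all 6 vertices is trivially a valid decomposition of width 5. Conversely, {0, 1, 2, 3, 4, 5} is a clique of size 6, and the vertices of any clique must share a bag in every tree decomposition; so some bag has ≥ 6 vertices and tw(G) ≥ 5. Hence tw(G) = 5 exactly.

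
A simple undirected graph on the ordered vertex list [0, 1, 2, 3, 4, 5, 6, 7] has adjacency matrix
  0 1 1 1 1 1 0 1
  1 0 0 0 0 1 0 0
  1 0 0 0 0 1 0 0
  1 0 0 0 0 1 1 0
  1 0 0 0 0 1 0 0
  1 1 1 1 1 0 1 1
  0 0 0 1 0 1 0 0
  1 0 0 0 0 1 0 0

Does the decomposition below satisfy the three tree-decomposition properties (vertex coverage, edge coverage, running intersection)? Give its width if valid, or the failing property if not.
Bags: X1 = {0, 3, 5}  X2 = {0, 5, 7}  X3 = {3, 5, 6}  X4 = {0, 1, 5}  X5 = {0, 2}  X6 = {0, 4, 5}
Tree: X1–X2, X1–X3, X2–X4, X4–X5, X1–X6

A tree decomposition must satisfy three properties: every vertex lies in some bag; for every edge, both endpoints lie together in some bag; and for every vertex, the bags containing it form a connected subtree. Here edge (5,2) lies in no bag, so the decomposition is invalid.

No — edge (5,2) lies in no bag.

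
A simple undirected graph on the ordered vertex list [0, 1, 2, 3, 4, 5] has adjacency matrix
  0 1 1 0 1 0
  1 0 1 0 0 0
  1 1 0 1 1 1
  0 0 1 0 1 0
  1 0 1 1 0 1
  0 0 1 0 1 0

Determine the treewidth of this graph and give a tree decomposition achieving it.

Treewidth 2.
One optimal decomposition is:
Bags: B1 = {2, 4, 5}  B2 = {2, 3, 4}  B3 = {0, 2, 4}  B4 = {0, 1, 2}
Tree: B1–B2, B1–B3, B3–B4

Every bag has size at most 3, so the width is 3 − 1 = 2 and tw(G) ≤ 2. On the other hand G contains the 3-clique {0, 1, 2}. A clique must lie in a single bag of any decomposition, so no decomposition can have width below 2. Hence tw(G) = 2 exactly.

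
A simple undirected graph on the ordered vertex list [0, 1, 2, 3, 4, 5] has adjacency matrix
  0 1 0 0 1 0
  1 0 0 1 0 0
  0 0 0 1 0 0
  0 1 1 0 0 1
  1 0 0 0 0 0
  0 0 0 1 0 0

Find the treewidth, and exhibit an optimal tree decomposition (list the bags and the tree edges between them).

Treewidth 1.
One optimal decomposition is:
Bags: B1 = {0, 1}  B2 = {1, 3}  B3 = {2, 3}  B4 = {3, 5}  B5 = {0, 4}
Tree: B1–B2, B2–B3, B3–B4, B1–B5

Every bag has size at most 2, so the width is 2 − 1 = 1 and tw(G) ≤ 1. Since G has at least one edge (e.g. 1–0), it is not an edgeless graph, so tw(G) ≥ 1. Therefore the treewidth is 1.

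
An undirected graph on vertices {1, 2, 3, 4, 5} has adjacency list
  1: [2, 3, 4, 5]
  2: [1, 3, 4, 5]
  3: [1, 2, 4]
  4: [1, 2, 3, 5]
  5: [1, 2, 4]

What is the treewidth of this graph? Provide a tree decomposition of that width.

The largest bag has 4 vertices, giving width 3; this decomposition certifies tw(G) ≤ 3. Conversely, {1, 2, 3, 4} is a clique of size 4, and the vertices of any clique must share a bag in every tree decomposition; so some bag has ≥ 4 vertices and tw(G) ≥ 3. The upper and lower bounds meet at 3, so that is the treewidth.

Treewidth 3.
One optimal decomposition is:
Bags: B1 = {1, 2, 3, 4}  B2 = {1, 2, 4, 5}
Tree: B1–B2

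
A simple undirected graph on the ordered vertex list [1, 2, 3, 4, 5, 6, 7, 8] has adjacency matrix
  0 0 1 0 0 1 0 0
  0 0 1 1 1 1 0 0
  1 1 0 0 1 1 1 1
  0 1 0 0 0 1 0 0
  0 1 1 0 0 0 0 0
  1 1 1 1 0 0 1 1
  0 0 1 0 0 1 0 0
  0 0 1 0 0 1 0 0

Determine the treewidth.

2

A width-2 tree decomposition is:
Bags: B1 = {1, 3, 6}  B2 = {2, 3, 6}  B3 = {2, 4, 6}  B4 = {3, 6, 8}  B5 = {3, 6, 7}  B6 = {2, 3, 5}
Tree: B1–B2, B2–B3, B1–B4, B2–B5, B2–B6
Every bag has size at most 3, so the width is 3 − 1 = 2 and tw(G) ≤ 2. On the other hand G contains the 3-clique {2, 3, 5}. A clique must lie in a single bag of any decomposition, so no decomposition can have width below 2. The upper and lower bounds meet at 2, so that is the treewidth.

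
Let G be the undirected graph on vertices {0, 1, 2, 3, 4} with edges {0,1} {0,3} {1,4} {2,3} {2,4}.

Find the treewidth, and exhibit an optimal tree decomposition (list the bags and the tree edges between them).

The largest bag has 3 vertices, giving width 2; this decomposition certifies tw(G) ≤ 2. Since 3–2–4–1–0–3 is a cycle in G, G is not acyclic. Forests are exactly the graphs of treewidth ≤ 1, so tw(G) ≥ 2. Therefore the treewidth is 2.

Treewidth 2.
One optimal decomposition is:
Bags: B1 = {2, 3, 4}  B2 = {1, 3, 4}  B3 = {0, 1, 3}
Tree: B1–B2, B2–B3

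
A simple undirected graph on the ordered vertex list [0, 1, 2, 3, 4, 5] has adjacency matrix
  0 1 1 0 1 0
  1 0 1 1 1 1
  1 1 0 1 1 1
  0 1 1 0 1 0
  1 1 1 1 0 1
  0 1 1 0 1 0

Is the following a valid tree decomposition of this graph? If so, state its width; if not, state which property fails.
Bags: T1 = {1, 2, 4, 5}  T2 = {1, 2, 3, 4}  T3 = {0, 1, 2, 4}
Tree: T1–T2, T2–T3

Vertex coverage: the bags together contain {0, 1, 2, 3, 4, 5}, the full vertex set. Edge coverage: each edge of G has both endpoints in at least one bag. Running intersection: for every vertex, the bags containing it form a connected subtree. All three properties hold, so this is a valid tree decomposition of width max|bag| − 1 = 3, and hence tw(G) ≤ 3.

Yes; width 3.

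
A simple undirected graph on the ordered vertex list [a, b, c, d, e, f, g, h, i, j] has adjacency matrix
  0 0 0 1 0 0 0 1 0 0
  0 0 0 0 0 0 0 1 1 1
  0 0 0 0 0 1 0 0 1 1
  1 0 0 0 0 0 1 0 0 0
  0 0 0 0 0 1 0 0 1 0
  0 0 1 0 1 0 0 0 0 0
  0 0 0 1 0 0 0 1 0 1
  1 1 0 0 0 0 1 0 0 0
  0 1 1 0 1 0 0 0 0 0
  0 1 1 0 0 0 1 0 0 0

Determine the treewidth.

A width-2 tree decomposition is:
Bags: B1 = {a, d, g}  B2 = {a, g, h}  B3 = {g, h, j}  B4 = {b, h, j}  B5 = {b, c, j}  B6 = {b, c, i}  B7 = {c, f, i}  B8 = {e, f, i}
Tree: B1–B2, B2–B3, B3–B4, B4–B5, B5–B6, B6–B7, B7–B8
Each bag holds 3 vertices, so the decomposition has width 2, which upper-bounds the treewidth. For the lower bound, G contains the cycle d–a–h–g–d, so G is not a forest; only forests have treewidth ≤ 1, hence tw(G) ≥ 2. Therefore the treewidth is 2.

2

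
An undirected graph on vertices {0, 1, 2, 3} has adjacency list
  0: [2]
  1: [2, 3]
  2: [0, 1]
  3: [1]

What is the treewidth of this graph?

A width-1 tree decomposition is:
Bags: B1 = {0, 2}  B2 = {1, 2}  B3 = {1, 3}
Tree: B1–B2, B2–B3
Every bag has size at most 2, so the width is 2 − 1 = 1 and tw(G) ≤ 1. Since G has at least one edge (e.g. 0–2), it is not an edgeless graph, so tw(G) ≥ 1. Combining the bounds, tw(G) = 1.

1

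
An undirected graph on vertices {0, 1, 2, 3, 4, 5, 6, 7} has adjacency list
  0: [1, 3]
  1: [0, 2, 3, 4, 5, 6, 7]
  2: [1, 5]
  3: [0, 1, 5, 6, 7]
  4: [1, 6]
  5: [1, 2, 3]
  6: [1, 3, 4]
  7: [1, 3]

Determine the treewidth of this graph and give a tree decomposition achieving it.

Every bag has size at most 3, so the width is 3 − 1 = 2 and tw(G) ≤ 2. On the other hand G contains the 3-clique {1, 2, 5}. A clique must lie in a single bag of any decomposition, so no decomposition can have width below 2. The upper and lower bounds meet at 2, so that is the treewidth.

Treewidth 2.
One optimal decomposition is:
Bags: B1 = {1, 3, 5}  B2 = {1, 3, 7}  B3 = {1, 3, 6}  B4 = {0, 1, 3}  B5 = {1, 4, 6}  B6 = {1, 2, 5}
Tree: B1–B2, B2–B3, B1–B4, B3–B5, B1–B6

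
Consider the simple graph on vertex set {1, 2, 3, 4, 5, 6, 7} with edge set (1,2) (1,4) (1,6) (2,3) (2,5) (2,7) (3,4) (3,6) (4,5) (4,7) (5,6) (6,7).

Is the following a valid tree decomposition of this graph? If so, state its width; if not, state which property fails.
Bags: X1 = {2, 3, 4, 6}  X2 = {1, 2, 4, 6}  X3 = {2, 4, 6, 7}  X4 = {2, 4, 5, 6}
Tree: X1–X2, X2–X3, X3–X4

Yes; width 3.

Vertex coverage: the bags together contain {1, 2, 3, 4, 5, 6, 7}, the full vertex set. Edge coverage: each edge of G has both endpoints in at least one bag. Running intersection: for every vertex, the bags containing it form a connected subtree. All three properties hold, so this is a valid tree decomposition of width max|bag| − 1 = 3, and hence tw(G) ≤ 3.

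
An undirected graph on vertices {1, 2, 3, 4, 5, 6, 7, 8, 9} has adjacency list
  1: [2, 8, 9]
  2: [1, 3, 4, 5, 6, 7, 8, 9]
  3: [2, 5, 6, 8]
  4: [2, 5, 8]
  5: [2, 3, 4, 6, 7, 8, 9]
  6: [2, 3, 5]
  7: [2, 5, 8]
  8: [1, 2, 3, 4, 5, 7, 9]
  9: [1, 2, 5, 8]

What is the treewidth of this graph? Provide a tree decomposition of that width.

Each bag holds 4 vertices, so the decomposition has width 3, which upper-bounds the treewidth. For the lower bound, the 4 vertices {1, 2, 8, 9} are pairwise adjacent, and any tree decomposition puts a clique entirely inside one bag — forcing width ≥ 3. Hence tw(G) = 3 exactly.

Treewidth 3.
One optimal decomposition is:
Bags: B1 = {2, 5, 7, 8}  B2 = {2, 5, 8, 9}  B3 = {2, 3, 5, 8}  B4 = {1, 2, 8, 9}  B5 = {2, 3, 5, 6}  B6 = {2, 4, 5, 8}
Tree: B1–B2, B1–B3, B2–B4, B3–B5, B2–B6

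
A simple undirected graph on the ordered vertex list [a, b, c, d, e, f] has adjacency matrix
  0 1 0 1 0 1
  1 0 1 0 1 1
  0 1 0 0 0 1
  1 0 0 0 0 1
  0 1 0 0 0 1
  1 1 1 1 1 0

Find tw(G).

2

A width-2 tree decomposition is:
Bags: B1 = {a, b, f}  B2 = {b, c, f}  B3 = {a, d, f}  B4 = {b, e, f}
Tree: B1–B2, B1–B3, B2–B4
The largest bag has 3 vertices, giving width 2; this decomposition certifies tw(G) ≤ 2. For the lower bound, the 3 vertices {a, d, f} are pairwise adjacent, and any tree decomposition puts a clique entirely inside one bag — forcing width ≥ 2. Therefore the treewidth is 2.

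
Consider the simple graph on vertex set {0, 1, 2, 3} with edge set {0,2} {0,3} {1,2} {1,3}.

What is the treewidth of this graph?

2

A width-2 tree decomposition is:
Bags: B1 = {0, 1, 3}  B2 = {0, 1, 2}
Tree: B1–B2
The largest bag has 3 vertices, giving width 2; this decomposition certifies tw(G) ≤ 2. The edges 1–3–0–2–1 form a cycle, so G is not a tree and its treewidth is at least 2. The upper and lower bounds meet at 2, so that is the treewidth.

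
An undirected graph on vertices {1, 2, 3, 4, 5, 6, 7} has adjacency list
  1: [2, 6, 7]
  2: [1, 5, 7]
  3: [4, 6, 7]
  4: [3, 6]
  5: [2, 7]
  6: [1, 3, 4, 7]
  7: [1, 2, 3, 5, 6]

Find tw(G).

2

A width-2 tree decomposition is:
Bags: B1 = {1, 2, 7}  B2 = {2, 5, 7}  B3 = {1, 6, 7}  B4 = {3, 6, 7}  B5 = {3, 4, 6}
Tree: B1–B2, B1–B3, B3–B4, B4–B5
The largest bag has 3 vertices, giving width 2; this decomposition certifies tw(G) ≤ 2. Conversely, {3, 4, 6} is a clique of size 3, and the vertices of any clique must share a bag in every tree decomposition; so some bag has ≥ 3 vertices and tw(G) ≥ 2. Hence tw(G) = 2 exactly.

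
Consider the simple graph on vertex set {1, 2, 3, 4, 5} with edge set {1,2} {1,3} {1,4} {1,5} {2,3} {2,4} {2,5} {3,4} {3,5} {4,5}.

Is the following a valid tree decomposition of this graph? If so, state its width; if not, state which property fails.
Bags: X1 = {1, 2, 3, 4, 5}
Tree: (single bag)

Every vertex of G appears in some bag (union = {1, 2, 3, 4, 5}); every edge is covered by a bag; and for each vertex v the set of bags containing v is connected in the bag tree. The decomposition is therefore valid. The largest bag has 5 vertices, so the width is 4.

Yes; width 4.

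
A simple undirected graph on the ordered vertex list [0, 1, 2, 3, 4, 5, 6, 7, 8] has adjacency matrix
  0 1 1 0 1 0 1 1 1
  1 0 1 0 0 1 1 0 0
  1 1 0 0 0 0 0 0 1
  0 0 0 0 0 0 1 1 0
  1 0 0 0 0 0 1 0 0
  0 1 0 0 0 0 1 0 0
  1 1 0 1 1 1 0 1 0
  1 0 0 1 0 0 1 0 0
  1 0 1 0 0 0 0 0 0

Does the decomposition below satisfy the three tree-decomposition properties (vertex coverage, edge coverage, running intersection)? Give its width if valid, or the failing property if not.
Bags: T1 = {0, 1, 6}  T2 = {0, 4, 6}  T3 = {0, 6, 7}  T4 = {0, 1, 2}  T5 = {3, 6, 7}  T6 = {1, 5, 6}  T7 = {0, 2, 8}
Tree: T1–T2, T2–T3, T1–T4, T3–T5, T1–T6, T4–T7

Every vertex of G appears in some bag (union = {0, 1, 2, 3, 4, 5, 6, 7, 8}); every edge is covered by a bag; and for each vertex v the set of bags containing v is connected in the bag tree. The decomposition is therefore valid. The largest bag has 3 vertices, so the width is 2.

Yes; width 2.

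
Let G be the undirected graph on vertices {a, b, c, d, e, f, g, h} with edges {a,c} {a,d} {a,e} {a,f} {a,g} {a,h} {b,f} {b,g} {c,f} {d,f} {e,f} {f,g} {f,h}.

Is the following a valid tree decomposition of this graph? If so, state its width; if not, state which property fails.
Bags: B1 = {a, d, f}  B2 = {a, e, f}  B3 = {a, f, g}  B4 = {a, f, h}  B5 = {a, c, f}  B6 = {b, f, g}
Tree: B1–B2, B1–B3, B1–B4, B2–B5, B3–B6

Yes; width 2.

Checking the three conditions: (i) the bags cover all of {a, b, c, d, e, f, g, h}; (ii) for each edge, some bag contains both endpoints; (iii) the bags containing any fixed vertex form a subtree. All hold, so the decomposition is valid with width 3 − 1 = 2.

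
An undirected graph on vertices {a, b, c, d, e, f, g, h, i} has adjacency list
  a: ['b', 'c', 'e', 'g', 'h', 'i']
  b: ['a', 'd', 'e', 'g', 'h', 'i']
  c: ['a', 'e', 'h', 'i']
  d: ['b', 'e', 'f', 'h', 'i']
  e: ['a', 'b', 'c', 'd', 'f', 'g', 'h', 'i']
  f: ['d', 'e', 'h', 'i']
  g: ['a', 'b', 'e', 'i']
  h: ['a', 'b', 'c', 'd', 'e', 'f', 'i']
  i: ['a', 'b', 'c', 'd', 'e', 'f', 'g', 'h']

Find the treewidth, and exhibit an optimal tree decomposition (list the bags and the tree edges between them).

Each bag holds 5 vertices, so the decomposition has width 4, which upper-bounds the treewidth. Conversely, {a, b, e, g, i} is a clique of size 5, and the vertices of any clique must share a bag in every tree decomposition; so some bag has ≥ 5 vertices and tw(G) ≥ 4. Combining the bounds, tw(G) = 4.

Treewidth 4.
One optimal decomposition is:
Bags: B1 = {a, b, e, g, i}  B2 = {a, b, e, h, i}  B3 = {b, d, e, h, i}  B4 = {a, c, e, h, i}  B5 = {d, e, f, h, i}
Tree: B1–B2, B2–B3, B2–B4, B3–B5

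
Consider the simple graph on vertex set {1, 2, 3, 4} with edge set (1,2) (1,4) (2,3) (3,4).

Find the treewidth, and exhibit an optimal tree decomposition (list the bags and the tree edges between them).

Treewidth 2.
One such decomposition:
Bags: B1 = {1, 2, 3}  B2 = {1, 3, 4}
Tree: B1–B2

Every bag has size at most 3, so the width is 3 − 1 = 2 and tw(G) ≤ 2. Since 1–2–3–4–1 is a cycle in G, G is not acyclic. Forests are exactly the graphs of treewidth ≤ 1, so tw(G) ≥ 2. Hence tw(G) = 2 exactly.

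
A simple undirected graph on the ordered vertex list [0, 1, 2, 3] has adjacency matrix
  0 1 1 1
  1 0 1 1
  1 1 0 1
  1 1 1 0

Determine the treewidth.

A width-3 tree decomposition is:
Bags: B1 = {0, 1, 2, 3}
Tree: (single bag)
With just one bag of size 4, the width is 4 − 1 = 3, so tw(G) ≤ 3. For the lower bound, the 4 vertices {0, 1, 2, 3} are pairwise adjacent, and any tree decomposition puts a clique entirely inside one bag — forcing width ≥ 3. The upper and lower bounds meet at 3, so that is the treewidth.

3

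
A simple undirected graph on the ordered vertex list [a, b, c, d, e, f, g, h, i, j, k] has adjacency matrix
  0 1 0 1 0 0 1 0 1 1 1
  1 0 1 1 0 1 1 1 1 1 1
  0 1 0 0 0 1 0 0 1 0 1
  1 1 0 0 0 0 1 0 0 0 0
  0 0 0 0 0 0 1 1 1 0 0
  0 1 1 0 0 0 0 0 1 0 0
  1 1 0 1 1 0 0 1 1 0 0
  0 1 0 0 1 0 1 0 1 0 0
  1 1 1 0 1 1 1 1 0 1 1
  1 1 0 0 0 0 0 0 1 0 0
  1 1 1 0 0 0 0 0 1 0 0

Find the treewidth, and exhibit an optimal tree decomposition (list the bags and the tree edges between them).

The largest bag has 4 vertices, giving width 3; this decomposition certifies tw(G) ≤ 3. On the other hand G contains the 4-clique {e, g, h, i}. A clique must lie in a single bag of any decomposition, so no decomposition can have width below 3. Therefore the treewidth is 3.

Treewidth 3.
One such decomposition:
Bags: B1 = {a, b, i, j}  B2 = {a, b, i, k}  B3 = {a, b, g, i}  B4 = {a, b, d, g}  B5 = {b, c, i, k}  B6 = {b, g, h, i}  B7 = {b, c, f, i}  B8 = {e, g, h, i}
Tree: B1–B2, B2–B3, B3–B4, B2–B5, B3–B6, B5–B7, B6–B8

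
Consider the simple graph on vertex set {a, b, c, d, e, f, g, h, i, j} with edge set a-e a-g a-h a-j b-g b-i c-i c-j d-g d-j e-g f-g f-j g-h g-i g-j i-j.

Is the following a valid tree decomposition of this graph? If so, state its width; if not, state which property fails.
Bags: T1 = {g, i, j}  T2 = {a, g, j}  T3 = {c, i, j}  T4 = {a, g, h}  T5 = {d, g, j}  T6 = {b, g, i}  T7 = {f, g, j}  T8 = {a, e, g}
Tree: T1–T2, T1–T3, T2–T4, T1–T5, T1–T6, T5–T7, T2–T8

Checking the three conditions: (i) the bags cover all of {a, b, c, d, e, f, g, h, i, j}; (ii) for each edge, some bag contains both endpoints; (iii) the bags containing any fixed vertex form a subtree. All hold, so the decomposition is valid with width 3 − 1 = 2.

Yes; width 2.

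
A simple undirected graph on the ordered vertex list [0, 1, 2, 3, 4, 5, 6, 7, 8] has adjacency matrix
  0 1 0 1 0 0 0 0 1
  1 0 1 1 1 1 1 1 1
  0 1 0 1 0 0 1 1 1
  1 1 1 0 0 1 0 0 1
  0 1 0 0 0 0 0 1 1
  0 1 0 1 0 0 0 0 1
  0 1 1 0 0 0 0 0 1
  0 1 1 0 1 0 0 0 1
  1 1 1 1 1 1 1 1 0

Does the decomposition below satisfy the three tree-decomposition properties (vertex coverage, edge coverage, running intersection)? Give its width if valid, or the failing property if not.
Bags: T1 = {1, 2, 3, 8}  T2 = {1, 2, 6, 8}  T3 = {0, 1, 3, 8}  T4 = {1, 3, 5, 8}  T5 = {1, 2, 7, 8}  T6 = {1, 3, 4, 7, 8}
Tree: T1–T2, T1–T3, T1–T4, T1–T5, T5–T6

A tree decomposition must satisfy three properties: every vertex lies in some bag; for every edge, both endpoints lie together in some bag; and for every vertex, the bags containing it form a connected subtree. Here bags containing vertex 3 are not connected in the tree, so the decomposition is invalid.

No — bags containing vertex 3 are not connected in the tree.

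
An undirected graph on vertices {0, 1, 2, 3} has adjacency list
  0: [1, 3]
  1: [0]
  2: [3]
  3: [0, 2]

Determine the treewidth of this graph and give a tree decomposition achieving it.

Treewidth 1.
One such decomposition:
Bags: B1 = {0, 3}  B2 = {0, 1}  B3 = {2, 3}
Tree: B1–B2, B1–B3

The largest bag has 2 vertices, giving width 1; this decomposition certifies tw(G) ≤ 1. Any graph with an edge has treewidth ≥ 1, and G has the edge 3–0. The upper and lower bounds meet at 1, so that is the treewidth.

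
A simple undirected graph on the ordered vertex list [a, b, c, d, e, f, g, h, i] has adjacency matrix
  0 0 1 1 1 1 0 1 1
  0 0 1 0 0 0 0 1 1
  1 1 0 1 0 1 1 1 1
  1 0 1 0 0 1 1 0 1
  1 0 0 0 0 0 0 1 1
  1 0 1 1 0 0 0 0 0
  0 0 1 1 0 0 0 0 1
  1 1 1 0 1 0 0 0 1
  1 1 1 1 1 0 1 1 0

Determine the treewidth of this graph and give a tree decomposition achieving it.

Treewidth 3.
Bags: B1 = {a, c, h, i}  B2 = {a, c, d, i}  B3 = {c, d, g, i}  B4 = {b, c, h, i}  B5 = {a, c, d, f}  B6 = {a, e, h, i}
Tree: B1–B2, B2–B3, B1–B4, B2–B5, B1–B6

The largest bag has 4 vertices, giving width 3; this decomposition certifies tw(G) ≤ 3. On the other hand G contains the 4-clique {a, c, d, f}. A clique must lie in a single bag of any decomposition, so no decomposition can have width below 3. Combining the bounds, tw(G) = 3.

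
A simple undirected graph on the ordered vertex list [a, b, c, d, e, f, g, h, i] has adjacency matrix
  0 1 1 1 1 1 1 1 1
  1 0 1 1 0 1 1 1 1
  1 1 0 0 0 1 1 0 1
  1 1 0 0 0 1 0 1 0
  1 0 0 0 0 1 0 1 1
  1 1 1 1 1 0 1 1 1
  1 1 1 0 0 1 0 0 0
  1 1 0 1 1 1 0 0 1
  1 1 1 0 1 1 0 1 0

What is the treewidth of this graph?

4

A width-4 tree decomposition is:
Bags: B1 = {a, b, c, f, i}  B2 = {a, b, c, f, g}  B3 = {a, b, f, h, i}  B4 = {a, e, f, h, i}  B5 = {a, b, d, f, h}
Tree: B1–B2, B1–B3, B3–B4, B3–B5
Every bag has size at most 5, so the width is 5 − 1 = 4 and tw(G) ≤ 4. On the other hand G contains the 5-clique {a, e, f, h, i}. A clique must lie in a single bag of any decomposition, so no decomposition can have width below 4. Combining the bounds, tw(G) = 4.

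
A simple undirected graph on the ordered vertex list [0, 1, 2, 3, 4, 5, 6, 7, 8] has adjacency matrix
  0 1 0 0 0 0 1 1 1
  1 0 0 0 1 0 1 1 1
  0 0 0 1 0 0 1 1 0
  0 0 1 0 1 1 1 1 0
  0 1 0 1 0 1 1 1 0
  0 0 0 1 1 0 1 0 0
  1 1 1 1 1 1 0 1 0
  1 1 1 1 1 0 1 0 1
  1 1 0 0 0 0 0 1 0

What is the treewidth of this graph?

A width-3 tree decomposition is:
Bags: B1 = {0, 1, 6, 7}  B2 = {1, 4, 6, 7}  B3 = {3, 4, 6, 7}  B4 = {2, 3, 6, 7}  B5 = {3, 4, 5, 6}  B6 = {0, 1, 7, 8}
Tree: B1–B2, B2–B3, B3–B4, B3–B5, B1–B6
Every bag has size at most 4, so the width is 4 − 1 = 3 and tw(G) ≤ 3. For the lower bound, the 4 vertices {0, 1, 7, 8} are pairwise adjacent, and any tree decomposition puts a clique entirely inside one bag — forcing width ≥ 3. Therefore the treewidth is 3.

3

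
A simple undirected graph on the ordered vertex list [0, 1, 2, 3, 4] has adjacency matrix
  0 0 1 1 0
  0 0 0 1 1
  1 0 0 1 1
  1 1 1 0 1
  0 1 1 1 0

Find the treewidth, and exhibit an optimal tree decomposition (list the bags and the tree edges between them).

Treewidth 2.
One optimal decomposition is:
Bags: B1 = {1, 3, 4}  B2 = {2, 3, 4}  B3 = {0, 2, 3}
Tree: B1–B2, B2–B3

Every bag has size at most 3, so the width is 3 − 1 = 2 and tw(G) ≤ 2. For the lower bound, the 3 vertices {1, 3, 4} are pairwise adjacent, and any tree decomposition puts a clique entirely inside one bag — forcing width ≥ 2. The upper and lower bounds meet at 2, so that is the treewidth.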